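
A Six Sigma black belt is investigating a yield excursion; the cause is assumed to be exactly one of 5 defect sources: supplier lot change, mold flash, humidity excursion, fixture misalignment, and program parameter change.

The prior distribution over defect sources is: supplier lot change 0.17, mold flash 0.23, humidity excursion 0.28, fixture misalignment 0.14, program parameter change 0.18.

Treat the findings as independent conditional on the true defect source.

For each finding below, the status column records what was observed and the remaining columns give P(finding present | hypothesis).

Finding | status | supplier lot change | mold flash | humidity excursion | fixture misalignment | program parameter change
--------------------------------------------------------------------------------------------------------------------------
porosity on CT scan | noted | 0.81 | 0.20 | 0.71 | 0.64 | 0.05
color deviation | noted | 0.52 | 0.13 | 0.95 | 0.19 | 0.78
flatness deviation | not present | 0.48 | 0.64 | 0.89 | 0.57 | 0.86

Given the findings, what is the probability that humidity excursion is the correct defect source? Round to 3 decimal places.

For each hypothesis, the unnormalized posterior weight is prior × product of the finding likelihoods (using 1 − P(present | H) for each absent finding):
  supplier lot change: 0.17 × 0.81 × 0.52 × (1 − 0.48) = 0.037234
  mold flash: 0.23 × 0.20 × 0.13 × (1 − 0.64) = 0.0021528
  humidity excursion: 0.28 × 0.71 × 0.95 × (1 − 0.89) = 0.020775
  fixture misalignment: 0.14 × 0.64 × 0.19 × (1 − 0.57) = 0.0073203
  program parameter change: 0.18 × 0.05 × 0.78 × (1 − 0.86) = 0.0009828
Marginal likelihood of the evidence = 0.068465.
P(humidity excursion | evidence) = 0.020775 / 0.068465 ≈ 0.303.

0.303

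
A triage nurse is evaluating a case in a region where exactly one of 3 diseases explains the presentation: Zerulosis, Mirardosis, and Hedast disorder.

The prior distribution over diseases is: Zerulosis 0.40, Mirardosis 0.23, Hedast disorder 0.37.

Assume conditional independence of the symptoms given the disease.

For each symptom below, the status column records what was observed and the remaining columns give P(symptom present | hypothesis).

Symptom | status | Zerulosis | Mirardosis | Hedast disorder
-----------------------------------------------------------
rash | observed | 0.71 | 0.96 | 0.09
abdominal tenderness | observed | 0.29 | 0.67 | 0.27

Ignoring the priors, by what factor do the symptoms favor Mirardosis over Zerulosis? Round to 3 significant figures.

Joint likelihood of the symptom pattern under each hypothesis:
  Mirardosis: 0.96 × 0.67 = 0.6432
  Zerulosis: 0.71 × 0.29 = 0.2059
Bayes factor = 0.6432 / 0.2059 ≈ 3.12

3.12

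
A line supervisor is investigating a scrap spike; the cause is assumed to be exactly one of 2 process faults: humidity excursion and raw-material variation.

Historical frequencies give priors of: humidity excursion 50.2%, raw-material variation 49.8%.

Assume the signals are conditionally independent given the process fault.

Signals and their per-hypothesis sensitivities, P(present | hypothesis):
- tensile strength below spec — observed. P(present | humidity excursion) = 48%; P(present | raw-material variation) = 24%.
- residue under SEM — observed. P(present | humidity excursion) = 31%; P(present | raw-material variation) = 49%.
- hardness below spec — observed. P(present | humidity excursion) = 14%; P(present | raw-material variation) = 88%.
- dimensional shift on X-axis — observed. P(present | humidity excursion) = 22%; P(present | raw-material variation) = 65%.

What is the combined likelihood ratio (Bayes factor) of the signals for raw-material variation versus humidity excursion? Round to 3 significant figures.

14.7

The Bayes factor is the ratio of the joint likelihoods of the signal pattern under the two hypotheses.
  raw-material variation: 0.24 × 0.49 × 0.88 × 0.65 = 0.067267
  humidity excursion: 0.48 × 0.31 × 0.14 × 0.22 = 0.004583
Bayes factor = 0.067267 / 0.004583 ≈ 14.7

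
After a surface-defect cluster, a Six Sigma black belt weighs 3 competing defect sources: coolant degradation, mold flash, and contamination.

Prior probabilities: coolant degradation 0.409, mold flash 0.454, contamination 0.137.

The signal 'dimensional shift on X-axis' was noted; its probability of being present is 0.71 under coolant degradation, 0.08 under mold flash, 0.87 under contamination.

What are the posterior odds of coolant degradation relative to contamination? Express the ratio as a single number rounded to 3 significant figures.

2.44

Unnormalized posterior weight (prior times the signal likelihood) for each of the two hypotheses:
  coolant degradation: 0.409 × 0.71 = 0.29039
  contamination: 0.137 × 0.87 = 0.11919
Odds(coolant degradation : contamination) = 0.29039 / 0.11919 ≈ 2.44.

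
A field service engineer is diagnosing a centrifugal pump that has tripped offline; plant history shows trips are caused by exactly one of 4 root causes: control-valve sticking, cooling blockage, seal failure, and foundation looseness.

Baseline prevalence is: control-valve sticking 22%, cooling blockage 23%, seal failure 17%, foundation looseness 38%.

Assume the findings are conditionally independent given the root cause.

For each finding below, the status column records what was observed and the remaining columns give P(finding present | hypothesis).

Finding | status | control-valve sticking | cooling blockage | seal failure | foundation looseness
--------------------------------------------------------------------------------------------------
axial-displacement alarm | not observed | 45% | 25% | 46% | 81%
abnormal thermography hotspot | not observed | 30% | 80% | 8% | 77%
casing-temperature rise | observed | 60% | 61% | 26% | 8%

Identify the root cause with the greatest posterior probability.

For each hypothesis, the unnormalized posterior weight is prior × product of the finding likelihoods (using 1 − P(present | H) for each absent finding):
  control-valve sticking: 0.22 × (1 − 0.45) × (1 − 0.30) × 0.60 = 0.05082
  cooling blockage: 0.23 × (1 − 0.25) × (1 − 0.80) × 0.61 = 0.021045
  seal failure: 0.17 × (1 − 0.46) × (1 − 0.08) × 0.26 = 0.021959
  foundation looseness: 0.38 × (1 − 0.81) × (1 − 0.77) × 0.08 = 0.0013285
The unnormalized weights sum to 0.095152.
P(control-valve sticking | evidence) ≈ 0.05082 / 0.095152 ≈ 0.534
P(cooling blockage | evidence) ≈ 0.021045 / 0.095152 ≈ 0.221
P(seal failure | evidence) ≈ 0.021959 / 0.095152 ≈ 0.231
P(foundation looseness | evidence) ≈ 0.0013285 / 0.095152 ≈ 0.014
The largest is 0.534, so control-valve sticking is most probable.

control-valve sticking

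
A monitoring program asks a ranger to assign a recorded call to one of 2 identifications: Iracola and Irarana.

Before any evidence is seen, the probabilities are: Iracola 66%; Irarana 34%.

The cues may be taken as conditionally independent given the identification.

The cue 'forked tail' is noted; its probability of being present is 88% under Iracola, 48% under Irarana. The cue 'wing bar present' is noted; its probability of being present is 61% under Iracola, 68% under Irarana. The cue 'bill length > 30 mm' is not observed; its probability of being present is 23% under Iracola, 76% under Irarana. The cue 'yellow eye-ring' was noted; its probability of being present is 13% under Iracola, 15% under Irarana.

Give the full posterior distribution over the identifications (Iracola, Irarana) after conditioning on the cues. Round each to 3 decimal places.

Multiply each prior by the joint likelihood of the cue pattern (using 1 − P(present | H) for each absent cue):
  Iracola: 0.66 × 0.88 × 0.61 × (1 − 0.23) × 0.13 = 0.035464
  Irarana: 0.34 × 0.48 × 0.68 × (1 − 0.76) × 0.15 = 0.0039951
Marginal likelihood of the evidence = 0.039459.
P(Iracola | evidence) = 0.035464 / 0.039459 ≈ 0.899
P(Irarana | evidence) = 0.0039951 / 0.039459 ≈ 0.101

0.899, 0.101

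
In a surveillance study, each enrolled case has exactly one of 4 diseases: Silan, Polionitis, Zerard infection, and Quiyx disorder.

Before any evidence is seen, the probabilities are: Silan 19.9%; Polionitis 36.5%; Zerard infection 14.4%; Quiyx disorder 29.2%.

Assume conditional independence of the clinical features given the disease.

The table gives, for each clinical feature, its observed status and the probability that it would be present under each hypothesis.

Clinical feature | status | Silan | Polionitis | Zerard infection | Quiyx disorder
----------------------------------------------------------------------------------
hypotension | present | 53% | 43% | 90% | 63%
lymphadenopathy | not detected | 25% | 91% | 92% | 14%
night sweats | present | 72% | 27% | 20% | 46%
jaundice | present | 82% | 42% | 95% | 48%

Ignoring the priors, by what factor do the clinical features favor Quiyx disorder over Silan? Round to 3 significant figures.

The Bayes factor is the ratio of the joint likelihoods of the clinical feature pattern under the two hypotheses (using 1 − P(present | H) for each absent clinical feature).
  Quiyx disorder: 0.63 × (1 − 0.14) × 0.46 × 0.48 = 0.11963
  Silan: 0.53 × (1 − 0.25) × 0.72 × 0.82 = 0.23468
Bayes factor = 0.11963 / 0.23468 ≈ 0.510

0.510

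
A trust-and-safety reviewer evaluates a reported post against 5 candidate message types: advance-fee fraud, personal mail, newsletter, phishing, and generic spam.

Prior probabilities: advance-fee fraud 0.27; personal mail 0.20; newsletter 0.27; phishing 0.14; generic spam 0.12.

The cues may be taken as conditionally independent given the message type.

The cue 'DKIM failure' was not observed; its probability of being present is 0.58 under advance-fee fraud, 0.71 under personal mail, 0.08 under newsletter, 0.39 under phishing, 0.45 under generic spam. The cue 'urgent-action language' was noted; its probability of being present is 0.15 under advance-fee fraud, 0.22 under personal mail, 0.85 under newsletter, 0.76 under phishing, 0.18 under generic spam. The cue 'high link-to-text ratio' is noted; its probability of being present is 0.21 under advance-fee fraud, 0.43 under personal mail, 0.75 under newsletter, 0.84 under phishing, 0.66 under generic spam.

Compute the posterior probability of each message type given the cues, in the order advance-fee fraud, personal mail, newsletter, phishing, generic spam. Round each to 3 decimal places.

0.016, 0.024, 0.689, 0.237, 0.034

Multiply each prior by the joint likelihood of the cue pattern (using 1 − P(present | H) for each absent cue):
  advance-fee fraud: 0.27 × (1 − 0.58) × 0.15 × 0.21 = 0.0035721
  personal mail: 0.20 × (1 − 0.71) × 0.22 × 0.43 = 0.0054868
  newsletter: 0.27 × (1 − 0.08) × 0.85 × 0.75 = 0.15836
  phishing: 0.14 × (1 − 0.39) × 0.76 × 0.84 = 0.054519
  generic spam: 0.12 × (1 − 0.45) × 0.18 × 0.66 = 0.0078408
The unnormalized weights sum to 0.22977.
P(advance-fee fraud | evidence) = 0.0035721 / 0.22977 ≈ 0.016
P(personal mail | evidence) = 0.0054868 / 0.22977 ≈ 0.024
P(newsletter | evidence) = 0.15836 / 0.22977 ≈ 0.689
P(phishing | evidence) = 0.054519 / 0.22977 ≈ 0.237
P(generic spam | evidence) = 0.0078408 / 0.22977 ≈ 0.034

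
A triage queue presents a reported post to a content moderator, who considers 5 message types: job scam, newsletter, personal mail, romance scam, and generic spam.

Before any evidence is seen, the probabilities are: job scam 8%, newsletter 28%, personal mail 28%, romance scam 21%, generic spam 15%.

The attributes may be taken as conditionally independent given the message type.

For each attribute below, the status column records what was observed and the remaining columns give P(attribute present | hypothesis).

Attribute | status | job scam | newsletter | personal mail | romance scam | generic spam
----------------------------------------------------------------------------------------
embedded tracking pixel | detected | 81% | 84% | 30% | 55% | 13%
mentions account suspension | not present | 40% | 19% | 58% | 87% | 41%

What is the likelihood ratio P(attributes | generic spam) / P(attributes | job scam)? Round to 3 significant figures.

0.158

The Bayes factor is the ratio of the joint likelihoods of the attribute pattern under the two hypotheses (using 1 − P(present | H) for each absent attribute).
  generic spam: 0.13 × (1 − 0.41) = 0.0767
  job scam: 0.81 × (1 − 0.40) = 0.486
Bayes factor = 0.0767 / 0.486 ≈ 0.158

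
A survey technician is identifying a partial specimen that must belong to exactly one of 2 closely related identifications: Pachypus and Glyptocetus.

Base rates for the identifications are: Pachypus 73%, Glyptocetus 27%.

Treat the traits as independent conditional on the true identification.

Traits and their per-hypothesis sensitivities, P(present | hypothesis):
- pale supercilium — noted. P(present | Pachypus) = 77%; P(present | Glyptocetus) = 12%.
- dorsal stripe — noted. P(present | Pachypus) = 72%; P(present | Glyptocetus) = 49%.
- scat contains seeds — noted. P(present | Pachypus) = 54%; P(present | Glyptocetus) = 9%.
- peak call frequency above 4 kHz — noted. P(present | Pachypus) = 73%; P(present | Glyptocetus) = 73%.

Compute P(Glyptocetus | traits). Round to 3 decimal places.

Multiply each prior by the joint likelihood of the trait pattern:
  Pachypus: 0.730 × 0.77 × 0.72 × 0.54 × 0.73 = 0.15954
  Glyptocetus: 0.270 × 0.12 × 0.49 × 0.09 × 0.73 = 0.0010431
Marginal likelihood of the evidence = 0.16058.
P(Glyptocetus | evidence) = 0.0010431 / 0.16058 ≈ 0.006.

0.006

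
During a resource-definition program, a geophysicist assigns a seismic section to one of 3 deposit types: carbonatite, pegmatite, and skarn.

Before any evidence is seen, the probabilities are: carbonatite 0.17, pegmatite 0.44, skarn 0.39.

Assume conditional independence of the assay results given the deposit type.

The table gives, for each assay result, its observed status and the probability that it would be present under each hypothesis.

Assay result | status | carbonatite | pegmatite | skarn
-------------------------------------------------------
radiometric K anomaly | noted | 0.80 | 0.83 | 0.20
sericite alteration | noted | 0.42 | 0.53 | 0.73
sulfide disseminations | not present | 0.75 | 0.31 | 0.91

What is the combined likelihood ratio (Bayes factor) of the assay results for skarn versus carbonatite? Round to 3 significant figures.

0.156

Joint likelihood of the assay result pattern under each hypothesis (using 1 − P(present | H) for each absent assay result):
  skarn: 0.20 × 0.73 × (1 − 0.91) = 0.01314
  carbonatite: 0.80 × 0.42 × (1 − 0.75) = 0.084
Bayes factor = 0.01314 / 0.084 ≈ 0.156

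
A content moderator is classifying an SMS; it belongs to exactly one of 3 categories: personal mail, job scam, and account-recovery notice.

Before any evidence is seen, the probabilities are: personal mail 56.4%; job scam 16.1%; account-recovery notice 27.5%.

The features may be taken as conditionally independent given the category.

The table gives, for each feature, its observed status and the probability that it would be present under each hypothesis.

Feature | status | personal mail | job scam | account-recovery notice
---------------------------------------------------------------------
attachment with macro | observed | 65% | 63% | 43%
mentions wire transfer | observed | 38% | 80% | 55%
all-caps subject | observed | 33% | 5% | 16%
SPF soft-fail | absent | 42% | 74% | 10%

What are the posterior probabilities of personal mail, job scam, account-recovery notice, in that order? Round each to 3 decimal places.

By Bayes' rule with conditional independence, the unnormalized weight for each hypothesis is prior × ∏ likelihoods (using 1 − P(present | H) for each absent feature):
  personal mail: 0.564 × 0.65 × 0.38 × 0.33 × (1 − 0.42) = 0.026664
  job scam: 0.161 × 0.63 × 0.80 × 0.05 × (1 − 0.74) = 0.0010549
  account-recovery notice: 0.275 × 0.43 × 0.55 × 0.16 × (1 − 0.10) = 0.0093654
The unnormalized weights sum to 0.037084.
P(personal mail | evidence) = 0.026664 / 0.037084 ≈ 0.719
P(job scam | evidence) = 0.0010549 / 0.037084 ≈ 0.028
P(account-recovery notice | evidence) = 0.0093654 / 0.037084 ≈ 0.253

0.719, 0.028, 0.253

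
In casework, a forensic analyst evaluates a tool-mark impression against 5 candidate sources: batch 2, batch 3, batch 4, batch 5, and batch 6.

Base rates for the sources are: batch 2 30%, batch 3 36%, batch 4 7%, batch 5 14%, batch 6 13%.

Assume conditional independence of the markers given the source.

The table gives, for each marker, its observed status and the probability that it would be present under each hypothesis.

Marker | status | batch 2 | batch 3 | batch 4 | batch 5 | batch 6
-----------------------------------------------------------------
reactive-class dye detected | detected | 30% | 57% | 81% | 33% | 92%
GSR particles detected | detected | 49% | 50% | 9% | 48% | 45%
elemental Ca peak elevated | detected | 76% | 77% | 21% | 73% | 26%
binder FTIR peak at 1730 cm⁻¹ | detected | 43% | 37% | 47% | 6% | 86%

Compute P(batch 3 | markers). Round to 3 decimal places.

0.511

For each hypothesis, the unnormalized posterior weight is prior × product of the marker likelihoods:
  batch 2: 0.30 × 0.30 × 0.49 × 0.76 × 0.43 = 0.014412
  batch 3: 0.36 × 0.57 × 0.50 × 0.77 × 0.37 = 0.029231
  batch 4: 0.07 × 0.81 × 0.09 × 0.21 × 0.47 = 0.00050367
  batch 5: 0.14 × 0.33 × 0.48 × 0.73 × 0.06 = 0.00097131
  batch 6: 0.13 × 0.92 × 0.45 × 0.26 × 0.86 = 0.012034
Normalizing constant Z = 0.014412 + 0.029231 + 0.00050367 + 0.00097131 + 0.012034 = 0.057152.
P(batch 3 | evidence) = 0.029231 / 0.057152 ≈ 0.511.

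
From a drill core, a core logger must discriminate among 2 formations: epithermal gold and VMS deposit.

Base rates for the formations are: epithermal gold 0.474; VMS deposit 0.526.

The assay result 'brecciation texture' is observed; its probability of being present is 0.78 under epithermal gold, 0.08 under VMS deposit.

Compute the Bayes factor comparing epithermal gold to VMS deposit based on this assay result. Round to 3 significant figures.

9.75

Likelihood of this assay result under each hypothesis:
  epithermal gold: 0.78
  VMS deposit: 0.08
Bayes factor = 0.78 / 0.08 ≈ 9.75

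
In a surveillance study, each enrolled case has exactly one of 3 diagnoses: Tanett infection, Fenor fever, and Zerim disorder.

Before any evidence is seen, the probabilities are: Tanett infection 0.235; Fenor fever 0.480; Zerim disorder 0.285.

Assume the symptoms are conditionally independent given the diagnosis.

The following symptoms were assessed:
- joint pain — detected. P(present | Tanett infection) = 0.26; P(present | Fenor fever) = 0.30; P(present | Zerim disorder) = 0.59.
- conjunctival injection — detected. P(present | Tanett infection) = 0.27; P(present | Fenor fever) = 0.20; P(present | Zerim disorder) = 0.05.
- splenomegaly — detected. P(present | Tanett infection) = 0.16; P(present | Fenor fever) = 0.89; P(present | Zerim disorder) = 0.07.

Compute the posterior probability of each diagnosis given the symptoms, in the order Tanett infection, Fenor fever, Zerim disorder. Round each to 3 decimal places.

0.091, 0.888, 0.020

For each hypothesis, the unnormalized posterior weight is prior × product of the symptom likelihoods:
  Tanett infection: 0.235 × 0.26 × 0.27 × 0.16 = 0.0026395
  Fenor fever: 0.480 × 0.30 × 0.20 × 0.89 = 0.025632
  Zerim disorder: 0.285 × 0.59 × 0.05 × 0.07 = 0.00058852
Normalizing constant Z = 0.0026395 + 0.025632 + 0.00058852 = 0.02886.
P(Tanett infection | evidence) = 0.0026395 / 0.02886 ≈ 0.091
P(Fenor fever | evidence) = 0.025632 / 0.02886 ≈ 0.888
P(Zerim disorder | evidence) = 0.00058852 / 0.02886 ≈ 0.020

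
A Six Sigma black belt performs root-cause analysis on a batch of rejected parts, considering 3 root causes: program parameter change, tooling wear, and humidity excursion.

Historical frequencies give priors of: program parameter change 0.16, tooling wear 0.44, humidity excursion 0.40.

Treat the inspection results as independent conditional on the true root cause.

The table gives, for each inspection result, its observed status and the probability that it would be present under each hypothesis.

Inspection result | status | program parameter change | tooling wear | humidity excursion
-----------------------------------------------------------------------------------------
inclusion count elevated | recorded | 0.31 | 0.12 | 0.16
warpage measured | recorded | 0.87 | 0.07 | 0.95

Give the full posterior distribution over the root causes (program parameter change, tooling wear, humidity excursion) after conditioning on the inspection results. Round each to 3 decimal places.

Multiply each prior by the joint likelihood of the inspection result pattern:
  program parameter change: 0.16 × 0.31 × 0.87 = 0.043152
  tooling wear: 0.44 × 0.12 × 0.07 = 0.003696
  humidity excursion: 0.40 × 0.16 × 0.95 = 0.0608
Marginal likelihood of the evidence = 0.10765.
P(program parameter change | evidence) = 0.043152 / 0.10765 ≈ 0.401
P(tooling wear | evidence) = 0.003696 / 0.10765 ≈ 0.034
P(humidity excursion | evidence) = 0.0608 / 0.10765 ≈ 0.565

0.401, 0.034, 0.565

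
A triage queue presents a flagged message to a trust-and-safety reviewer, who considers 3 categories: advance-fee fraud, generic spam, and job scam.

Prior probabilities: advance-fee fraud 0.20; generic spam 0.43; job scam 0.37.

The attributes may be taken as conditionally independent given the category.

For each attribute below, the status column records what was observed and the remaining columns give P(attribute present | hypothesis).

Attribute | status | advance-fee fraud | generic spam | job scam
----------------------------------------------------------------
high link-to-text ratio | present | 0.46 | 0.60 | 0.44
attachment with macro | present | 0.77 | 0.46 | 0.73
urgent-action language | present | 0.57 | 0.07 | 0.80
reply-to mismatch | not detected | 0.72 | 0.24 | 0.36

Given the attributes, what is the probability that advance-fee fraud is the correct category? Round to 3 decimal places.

0.144

Multiply each prior by the joint likelihood of the attribute pattern (using 1 − P(present | H) for each absent attribute):
  advance-fee fraud: 0.20 × 0.46 × 0.77 × 0.57 × (1 − 0.72) = 0.011306
  generic spam: 0.43 × 0.60 × 0.46 × 0.07 × (1 − 0.24) = 0.0063138
  job scam: 0.37 × 0.44 × 0.73 × 0.80 × (1 − 0.36) = 0.060848
Marginal likelihood of the evidence = 0.078468.
P(advance-fee fraud | evidence) = 0.011306 / 0.078468 ≈ 0.144.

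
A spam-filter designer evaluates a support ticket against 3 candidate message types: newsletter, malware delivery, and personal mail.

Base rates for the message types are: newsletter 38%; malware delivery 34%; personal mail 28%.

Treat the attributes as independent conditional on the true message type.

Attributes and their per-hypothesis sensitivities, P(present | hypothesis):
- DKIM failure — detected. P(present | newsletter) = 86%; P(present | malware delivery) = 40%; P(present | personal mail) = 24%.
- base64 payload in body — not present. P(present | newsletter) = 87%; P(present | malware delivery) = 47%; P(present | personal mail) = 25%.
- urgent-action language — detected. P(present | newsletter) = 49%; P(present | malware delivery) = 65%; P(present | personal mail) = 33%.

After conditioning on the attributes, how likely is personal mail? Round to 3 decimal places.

Multiply each prior by the joint likelihood of the attribute pattern (using 1 − P(present | H) for each absent attribute):
  newsletter: 0.38 × 0.86 × (1 − 0.87) × 0.49 = 0.020817
  malware delivery: 0.34 × 0.40 × (1 − 0.47) × 0.65 = 0.046852
  personal mail: 0.28 × 0.24 × (1 − 0.25) × 0.33 = 0.016632
The unnormalized weights sum to 0.084301.
P(personal mail | evidence) = 0.016632 / 0.084301 ≈ 0.197.

0.197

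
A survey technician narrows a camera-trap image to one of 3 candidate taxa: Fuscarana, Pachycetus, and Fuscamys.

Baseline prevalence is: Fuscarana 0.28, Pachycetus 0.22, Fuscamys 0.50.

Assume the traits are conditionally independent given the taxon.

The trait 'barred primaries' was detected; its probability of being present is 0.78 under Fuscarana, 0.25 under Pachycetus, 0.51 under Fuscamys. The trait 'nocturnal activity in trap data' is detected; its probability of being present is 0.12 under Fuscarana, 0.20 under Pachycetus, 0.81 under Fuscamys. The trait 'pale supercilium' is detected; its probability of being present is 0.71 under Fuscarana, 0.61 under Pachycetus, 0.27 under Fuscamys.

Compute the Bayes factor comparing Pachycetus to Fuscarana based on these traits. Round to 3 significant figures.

Take the product of per-trait likelihoods under each hypothesis, then divide.
  Pachycetus: 0.25 × 0.20 × 0.61 = 0.0305
  Fuscarana: 0.78 × 0.12 × 0.71 = 0.066456
Bayes factor = 0.0305 / 0.066456 ≈ 0.459

0.459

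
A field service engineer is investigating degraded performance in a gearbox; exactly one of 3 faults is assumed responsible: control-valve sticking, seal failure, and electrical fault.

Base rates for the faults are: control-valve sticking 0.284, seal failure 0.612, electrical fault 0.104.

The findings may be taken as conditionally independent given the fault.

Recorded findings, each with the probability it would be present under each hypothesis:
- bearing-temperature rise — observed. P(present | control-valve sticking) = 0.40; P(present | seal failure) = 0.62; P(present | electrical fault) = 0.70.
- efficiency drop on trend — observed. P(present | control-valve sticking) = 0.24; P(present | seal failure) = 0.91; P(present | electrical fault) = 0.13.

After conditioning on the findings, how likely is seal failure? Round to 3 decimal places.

Multiply each prior by the joint likelihood of the evidence pattern:
  control-valve sticking: 0.284 × 0.40 × 0.24 = 0.027264
  seal failure: 0.612 × 0.62 × 0.91 = 0.34529
  electrical fault: 0.104 × 0.70 × 0.13 = 0.009464
The unnormalized weights sum to 0.38202.
P(seal failure | evidence) = 0.34529 / 0.38202 ≈ 0.904.

0.904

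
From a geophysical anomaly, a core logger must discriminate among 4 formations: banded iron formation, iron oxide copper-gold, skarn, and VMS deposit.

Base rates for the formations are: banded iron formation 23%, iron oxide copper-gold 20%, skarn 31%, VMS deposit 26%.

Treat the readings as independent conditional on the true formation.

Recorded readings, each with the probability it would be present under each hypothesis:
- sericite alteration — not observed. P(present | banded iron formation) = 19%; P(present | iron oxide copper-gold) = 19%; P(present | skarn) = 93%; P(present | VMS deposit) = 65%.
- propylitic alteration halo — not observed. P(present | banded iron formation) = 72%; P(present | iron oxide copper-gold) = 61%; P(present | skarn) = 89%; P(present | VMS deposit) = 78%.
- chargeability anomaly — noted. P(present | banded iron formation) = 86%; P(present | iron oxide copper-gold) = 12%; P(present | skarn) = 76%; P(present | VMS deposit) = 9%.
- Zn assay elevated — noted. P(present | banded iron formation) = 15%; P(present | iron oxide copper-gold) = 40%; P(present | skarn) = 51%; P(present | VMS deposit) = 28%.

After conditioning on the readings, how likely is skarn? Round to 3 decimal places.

By Bayes' rule with conditional independence, the unnormalized weight for each hypothesis is prior × ∏ likelihoods (using 1 − P(present | H) for each absent reading):
  banded iron formation: 0.23 × (1 − 0.19) × (1 − 0.72) × 0.86 × 0.15 = 0.0067292
  iron oxide copper-gold: 0.20 × (1 − 0.19) × (1 − 0.61) × 0.12 × 0.40 = 0.0030326
  skarn: 0.31 × (1 − 0.93) × (1 − 0.89) × 0.76 × 0.51 = 0.0009252
  VMS deposit: 0.26 × (1 − 0.65) × (1 − 0.78) × 0.09 × 0.28 = 0.0005045
Marginal likelihood of the evidence = 0.011192.
P(skarn | evidence) = 0.0009252 / 0.011192 ≈ 0.083.

0.083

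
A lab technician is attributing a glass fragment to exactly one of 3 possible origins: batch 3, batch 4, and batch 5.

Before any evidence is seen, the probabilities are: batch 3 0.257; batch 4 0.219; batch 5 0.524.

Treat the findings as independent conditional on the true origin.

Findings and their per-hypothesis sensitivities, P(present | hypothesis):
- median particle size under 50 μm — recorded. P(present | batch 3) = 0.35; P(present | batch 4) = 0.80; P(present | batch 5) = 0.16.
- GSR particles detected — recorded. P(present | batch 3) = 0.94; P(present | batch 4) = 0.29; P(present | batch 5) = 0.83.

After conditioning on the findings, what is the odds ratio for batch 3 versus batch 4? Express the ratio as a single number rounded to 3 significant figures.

1.66

Posterior odds equal prior odds times the likelihood ratio; only the two competing hypotheses matter.
  batch 3: 0.257 × 0.35 × 0.94 = 0.084553
  batch 4: 0.219 × 0.80 × 0.29 = 0.050808
Odds(batch 3 : batch 4) = 0.084553 / 0.050808 ≈ 1.66.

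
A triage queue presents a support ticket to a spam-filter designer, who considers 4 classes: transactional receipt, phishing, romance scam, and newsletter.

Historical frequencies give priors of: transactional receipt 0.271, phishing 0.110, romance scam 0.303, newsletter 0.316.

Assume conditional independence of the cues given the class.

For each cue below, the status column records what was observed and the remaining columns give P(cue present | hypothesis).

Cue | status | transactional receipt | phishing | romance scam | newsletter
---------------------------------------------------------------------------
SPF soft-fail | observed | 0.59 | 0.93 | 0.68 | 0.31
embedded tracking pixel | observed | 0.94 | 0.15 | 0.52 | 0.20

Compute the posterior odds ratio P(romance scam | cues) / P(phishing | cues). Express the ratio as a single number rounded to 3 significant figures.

Posterior odds equal prior odds times the likelihood ratio; only the two competing hypotheses matter.
  romance scam: 0.303 × 0.68 × 0.52 = 0.10714
  phishing: 0.110 × 0.93 × 0.15 = 0.015345
Odds(romance scam : phishing) = 0.10714 / 0.015345 ≈ 6.98.

6.98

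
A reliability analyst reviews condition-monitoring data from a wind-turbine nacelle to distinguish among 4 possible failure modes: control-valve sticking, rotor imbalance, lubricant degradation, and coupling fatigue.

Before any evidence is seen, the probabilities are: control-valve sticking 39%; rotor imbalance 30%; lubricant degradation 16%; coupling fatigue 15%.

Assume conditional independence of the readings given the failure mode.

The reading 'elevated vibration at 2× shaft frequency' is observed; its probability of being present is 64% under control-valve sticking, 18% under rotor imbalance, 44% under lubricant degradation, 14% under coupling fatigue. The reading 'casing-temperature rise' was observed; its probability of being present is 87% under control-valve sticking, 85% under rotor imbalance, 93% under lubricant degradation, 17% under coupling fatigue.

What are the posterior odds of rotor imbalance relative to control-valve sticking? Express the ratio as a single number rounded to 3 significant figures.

0.211

The normalizing constant cancels in an odds ratio, so compute prior × likelihood for the two hypotheses only:
  rotor imbalance: 0.30 × 0.18 × 0.85 = 0.0459
  control-valve sticking: 0.39 × 0.64 × 0.87 = 0.21715
Posterior odds = 0.0459 / 0.21715 ≈ 0.211.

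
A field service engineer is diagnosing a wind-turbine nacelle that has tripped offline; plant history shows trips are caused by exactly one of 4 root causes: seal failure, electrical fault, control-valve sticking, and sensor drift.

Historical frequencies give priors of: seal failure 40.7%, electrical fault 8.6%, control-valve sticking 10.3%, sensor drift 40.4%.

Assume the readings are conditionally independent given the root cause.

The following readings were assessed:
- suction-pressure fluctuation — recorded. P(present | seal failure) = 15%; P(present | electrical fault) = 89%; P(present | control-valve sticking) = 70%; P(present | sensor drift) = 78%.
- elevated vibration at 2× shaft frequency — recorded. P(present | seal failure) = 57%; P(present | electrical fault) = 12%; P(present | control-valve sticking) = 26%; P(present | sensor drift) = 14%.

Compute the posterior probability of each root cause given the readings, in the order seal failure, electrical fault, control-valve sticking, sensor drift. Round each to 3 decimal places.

Multiply each prior by the joint likelihood of the reading pattern:
  seal failure: 0.407 × 0.15 × 0.57 = 0.034798
  electrical fault: 0.086 × 0.89 × 0.12 = 0.0091848
  control-valve sticking: 0.103 × 0.70 × 0.26 = 0.018746
  sensor drift: 0.404 × 0.78 × 0.14 = 0.044117
Marginal likelihood of the evidence = 0.10685.
P(seal failure | evidence) = 0.034798 / 0.10685 ≈ 0.326
P(electrical fault | evidence) = 0.0091848 / 0.10685 ≈ 0.086
P(control-valve sticking | evidence) = 0.018746 / 0.10685 ≈ 0.175
P(sensor drift | evidence) = 0.044117 / 0.10685 ≈ 0.413

0.326, 0.086, 0.175, 0.413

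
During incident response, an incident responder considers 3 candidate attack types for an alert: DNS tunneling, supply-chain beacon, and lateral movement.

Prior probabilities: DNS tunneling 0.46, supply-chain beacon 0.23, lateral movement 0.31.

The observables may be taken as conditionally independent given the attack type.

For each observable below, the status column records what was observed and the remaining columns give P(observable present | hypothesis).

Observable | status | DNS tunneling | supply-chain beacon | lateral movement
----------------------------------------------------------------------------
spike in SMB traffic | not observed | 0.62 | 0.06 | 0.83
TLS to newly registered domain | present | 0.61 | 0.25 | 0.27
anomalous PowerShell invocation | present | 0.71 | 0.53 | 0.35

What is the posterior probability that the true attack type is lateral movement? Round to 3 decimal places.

For each hypothesis, the unnormalized posterior weight is prior × product of the observable likelihoods (using 1 − P(present | H) for each absent observable):
  DNS tunneling: 0.46 × (1 − 0.62) × 0.61 × 0.71 = 0.075706
  supply-chain beacon: 0.23 × (1 − 0.06) × 0.25 × 0.53 = 0.028647
  lateral movement: 0.31 × (1 − 0.83) × 0.27 × 0.35 = 0.0049802
Marginal likelihood of the evidence = 0.10933.
P(lateral movement | evidence) = 0.0049802 / 0.10933 ≈ 0.046.

0.046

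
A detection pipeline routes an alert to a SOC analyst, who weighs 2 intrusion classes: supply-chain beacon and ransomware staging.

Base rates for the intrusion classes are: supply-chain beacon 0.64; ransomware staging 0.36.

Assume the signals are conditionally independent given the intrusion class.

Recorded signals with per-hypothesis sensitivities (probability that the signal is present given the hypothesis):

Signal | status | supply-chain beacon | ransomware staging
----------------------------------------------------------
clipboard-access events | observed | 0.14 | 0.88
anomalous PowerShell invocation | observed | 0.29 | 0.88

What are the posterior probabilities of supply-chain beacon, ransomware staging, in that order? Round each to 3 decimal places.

Multiply each prior by the joint likelihood of the signal pattern:
  supply-chain beacon: 0.64 × 0.14 × 0.29 = 0.025984
  ransomware staging: 0.36 × 0.88 × 0.88 = 0.27878
Marginal likelihood of the evidence = 0.30477.
P(supply-chain beacon | evidence) = 0.025984 / 0.30477 ≈ 0.085
P(ransomware staging | evidence) = 0.27878 / 0.30477 ≈ 0.915

0.085, 0.915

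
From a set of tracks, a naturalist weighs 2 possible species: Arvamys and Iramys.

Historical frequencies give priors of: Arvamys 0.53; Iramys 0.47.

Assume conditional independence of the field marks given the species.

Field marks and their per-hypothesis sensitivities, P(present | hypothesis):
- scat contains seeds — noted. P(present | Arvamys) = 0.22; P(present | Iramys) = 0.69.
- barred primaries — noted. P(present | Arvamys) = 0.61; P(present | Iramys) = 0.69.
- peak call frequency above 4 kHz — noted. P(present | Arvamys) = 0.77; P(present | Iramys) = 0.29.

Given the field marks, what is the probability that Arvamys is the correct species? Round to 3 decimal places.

Multiply each prior by the joint likelihood of the field mark pattern:
  Arvamys: 0.53 × 0.22 × 0.61 × 0.77 = 0.054767
  Iramys: 0.47 × 0.69 × 0.69 × 0.29 = 0.064892
Marginal likelihood of the evidence = 0.11966.
P(Arvamys | evidence) = 0.054767 / 0.11966 ≈ 0.458.

0.458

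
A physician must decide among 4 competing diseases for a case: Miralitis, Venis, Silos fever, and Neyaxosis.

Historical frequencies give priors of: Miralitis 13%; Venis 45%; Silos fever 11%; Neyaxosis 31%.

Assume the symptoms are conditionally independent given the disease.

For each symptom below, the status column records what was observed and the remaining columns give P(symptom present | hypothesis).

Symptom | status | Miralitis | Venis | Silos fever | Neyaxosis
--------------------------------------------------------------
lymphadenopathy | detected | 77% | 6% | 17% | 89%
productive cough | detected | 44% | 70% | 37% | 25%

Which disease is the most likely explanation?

Neyaxosis

For each hypothesis, the unnormalized posterior weight is prior × product of the symptom likelihoods:
  Miralitis: 0.13 × 0.77 × 0.44 = 0.044044
  Venis: 0.45 × 0.06 × 0.70 = 0.0189
  Silos fever: 0.11 × 0.17 × 0.37 = 0.006919
  Neyaxosis: 0.31 × 0.89 × 0.25 = 0.068975
Marginal likelihood of the evidence = 0.13884.
P(Miralitis | evidence) ≈ 0.044044 / 0.13884 ≈ 0.317
P(Venis | evidence) ≈ 0.0189 / 0.13884 ≈ 0.136
P(Silos fever | evidence) ≈ 0.006919 / 0.13884 ≈ 0.050
P(Neyaxosis | evidence) ≈ 0.068975 / 0.13884 ≈ 0.497
The largest is 0.497, so Neyaxosis is most probable.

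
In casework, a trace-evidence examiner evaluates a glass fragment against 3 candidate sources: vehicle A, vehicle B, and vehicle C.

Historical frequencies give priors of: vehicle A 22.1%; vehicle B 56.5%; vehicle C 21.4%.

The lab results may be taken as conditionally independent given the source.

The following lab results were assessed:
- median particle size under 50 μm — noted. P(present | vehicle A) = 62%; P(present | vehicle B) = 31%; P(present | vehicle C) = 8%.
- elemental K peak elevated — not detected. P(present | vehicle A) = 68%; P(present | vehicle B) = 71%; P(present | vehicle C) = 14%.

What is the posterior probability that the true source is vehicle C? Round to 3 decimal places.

For each hypothesis, the unnormalized posterior weight is prior × product of the lab result likelihoods (using 1 − P(present | H) for each absent lab result):
  vehicle A: 0.221 × 0.62 × (1 − 0.68) = 0.043846
  vehicle B: 0.565 × 0.31 × (1 − 0.71) = 0.050793
  vehicle C: 0.214 × 0.08 × (1 − 0.14) = 0.014723
Normalizing constant Z = 0.043846 + 0.050793 + 0.014723 = 0.10936.
P(vehicle C | evidence) = 0.014723 / 0.10936 ≈ 0.135.

0.135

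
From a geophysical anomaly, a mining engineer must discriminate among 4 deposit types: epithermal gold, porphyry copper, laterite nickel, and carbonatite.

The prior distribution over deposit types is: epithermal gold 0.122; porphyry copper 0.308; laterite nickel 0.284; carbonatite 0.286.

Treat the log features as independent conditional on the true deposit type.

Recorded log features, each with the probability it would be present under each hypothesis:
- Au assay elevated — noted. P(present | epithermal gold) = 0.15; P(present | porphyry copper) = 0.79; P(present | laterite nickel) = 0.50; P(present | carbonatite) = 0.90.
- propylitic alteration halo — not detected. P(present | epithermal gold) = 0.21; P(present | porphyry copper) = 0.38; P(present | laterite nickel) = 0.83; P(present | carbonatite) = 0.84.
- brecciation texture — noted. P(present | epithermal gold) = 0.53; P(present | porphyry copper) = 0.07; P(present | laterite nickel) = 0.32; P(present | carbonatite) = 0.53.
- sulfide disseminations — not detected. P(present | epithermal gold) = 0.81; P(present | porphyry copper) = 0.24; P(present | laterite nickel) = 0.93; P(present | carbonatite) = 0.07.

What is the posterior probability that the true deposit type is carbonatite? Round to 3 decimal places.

0.669

By Bayes' rule with conditional independence, the unnormalized weight for each hypothesis is prior × ∏ likelihoods (using 1 − P(present | H) for each absent log feature):
  epithermal gold: 0.122 × 0.15 × (1 − 0.21) × 0.53 × (1 − 0.81) = 0.0014558
  porphyry copper: 0.308 × 0.79 × (1 − 0.38) × 0.07 × (1 − 0.24) = 0.0080257
  laterite nickel: 0.284 × 0.50 × (1 − 0.83) × 0.32 × (1 − 0.93) = 0.00054074
  carbonatite: 0.286 × 0.90 × (1 − 0.84) × 0.53 × (1 − 0.07) = 0.0203
Normalizing constant Z = 0.0014558 + 0.0080257 + 0.00054074 + 0.0203 = 0.030322.
P(carbonatite | evidence) = 0.0203 / 0.030322 ≈ 0.669.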